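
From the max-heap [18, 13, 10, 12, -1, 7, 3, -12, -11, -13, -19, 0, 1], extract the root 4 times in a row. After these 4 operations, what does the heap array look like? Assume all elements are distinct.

extract-max #1 returns 18:
  remove root 18; move last element 1 to root → [1, 13, 10, 12, -1, 7, 3, -12, -11, -13, -19, 0]
  1 vs larger child 13 at index 1, swap → [13, 1, 10, 12, -1, 7, 3, -12, -11, -13, -19, 0]
  1 vs larger child 12 at index 3, swap → [13, 12, 10, 1, -1, 7, 3, -12, -11, -13, -19, 0]
extract-max #2 returns 13:
  remove root 13; move last element 0 to root → [0, 12, 10, 1, -1, 7, 3, -12, -11, -13, -19]
  0 vs larger child 12 at index 1, swap → [12, 0, 10, 1, -1, 7, 3, -12, -11, -13, -19]
  0 vs larger child 1 at index 3, swap → [12, 1, 10, 0, -1, 7, 3, -12, -11, -13, -19]
extract-max #3 returns 12:
  remove root 12; move last element -19 to root → [-19, 1, 10, 0, -1, 7, 3, -12, -11, -13]
  -19 vs larger child 10 at index 2, swap → [10, 1, -19, 0, -1, 7, 3, -12, -11, -13]
  -19 vs larger child 7 at index 5, swap → [10, 1, 7, 0, -1, -19, 3, -12, -11, -13]
extract-max #4 returns 10:
  remove root 10; move last element -13 to root → [-13, 1, 7, 0, -1, -19, 3, -12, -11]
  -13 vs larger child 7 at index 2, swap → [7, 1, -13, 0, -1, -19, 3, -12, -11]
  -13 vs larger child 3 at index 6, swap → [7, 1, 3, 0, -1, -19, -13, -12, -11]

[7, 1, 3, 0, -1, -19, -13, -12, -11]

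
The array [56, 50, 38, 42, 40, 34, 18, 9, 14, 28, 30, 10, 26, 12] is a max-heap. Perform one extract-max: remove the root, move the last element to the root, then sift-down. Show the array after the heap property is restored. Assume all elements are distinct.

remove root 56; move last element 12 to root → [12, 50, 38, 42, 40, 34, 18, 9, 14, 28, 30, 10, 26]
12 vs larger child 50 at index 1, swap → [50, 12, 38, 42, 40, 34, 18, 9, 14, 28, 30, 10, 26]
12 vs larger child 42 at index 3, swap → [50, 42, 38, 12, 40, 34, 18, 9, 14, 28, 30, 10, 26]
12 vs larger child 14 at index 8, swap → [50, 42, 38, 14, 40, 34, 18, 9, 12, 28, 30, 10, 26]

[50, 42, 38, 14, 40, 34, 18, 9, 12, 28, 30, 10, 26]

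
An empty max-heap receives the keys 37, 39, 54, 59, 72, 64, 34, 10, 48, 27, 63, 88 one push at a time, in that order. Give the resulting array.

Insert 37:
  append 37 at index 0 → [37] (no swap needed)
Insert 39:
  append 39 at index 1 → [37, 39]
  39 > parent 37 at index 0, swap → [39, 37]
Insert 54:
  append 54 at index 2 → [39, 37, 54]
  54 > parent 39 at index 0, swap → [54, 37, 39]
Insert 59:
  append 59 at index 3 → [54, 37, 39, 59]
  59 > parent 37 at index 1, swap → [54, 59, 39, 37]
  59 > parent 54 at index 0, swap → [59, 54, 39, 37]
Insert 72:
  append 72 at index 4 → [59, 54, 39, 37, 72]
  72 > parent 54 at index 1, swap → [59, 72, 39, 37, 54]
  72 > parent 59 at index 0, swap → [72, 59, 39, 37, 54]
Insert 64:
  append 64 at index 5 → [72, 59, 39, 37, 54, 64]
  64 > parent 39 at index 2, swap → [72, 59, 64, 37, 54, 39]
Insert 34:
  append 34 at index 6 → [72, 59, 64, 37, 54, 39, 34] (no swap needed)
Insert 10:
  append 10 at index 7 → [72, 59, 64, 37, 54, 39, 34, 10] (no swap needed)
Insert 48:
  append 48 at index 8 → [72, 59, 64, 37, 54, 39, 34, 10, 48]
  48 > parent 37 at index 3, swap → [72, 59, 64, 48, 54, 39, 34, 10, 37]
Insert 27:
  append 27 at index 9 → [72, 59, 64, 48, 54, 39, 34, 10, 37, 27] (no swap needed)
Insert 63:
  append 63 at index 10 → [72, 59, 64, 48, 54, 39, 34, 10, 37, 27, 63]
  63 > parent 54 at index 4, swap → [72, 59, 64, 48, 63, 39, 34, 10, 37, 27, 54]
  63 > parent 59 at index 1, swap → [72, 63, 64, 48, 59, 39, 34, 10, 37, 27, 54]
Insert 88:
  append 88 at index 11 → [72, 63, 64, 48, 59, 39, 34, 10, 37, 27, 54, 88]
  88 > parent 39 at index 5, swap → [72, 63, 64, 48, 59, 88, 34, 10, 37, 27, 54, 39]
  88 > parent 64 at index 2, swap → [72, 63, 88, 48, 59, 64, 34, 10, 37, 27, 54, 39]
  88 > parent 72 at index 0, swap → [88, 63, 72, 48, 59, 64, 34, 10, 37, 27, 54, 39]

[88, 63, 72, 48, 59, 64, 34, 10, 37, 27, 54, 39]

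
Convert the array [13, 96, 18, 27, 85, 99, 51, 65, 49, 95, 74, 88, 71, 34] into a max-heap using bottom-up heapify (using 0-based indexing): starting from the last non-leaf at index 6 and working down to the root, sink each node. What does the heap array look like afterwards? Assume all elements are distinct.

sift down from index 6: already satisfies heap property
sift down from index 5: already satisfies heap property
sift down from index 4:
  85 vs larger child 95 at index 9, swap → [13, 96, 18, 27, 95, 99, 51, 65, 49, 85, 74, 88, 71, 34]
sift down from index 3:
  27 vs larger child 65 at index 7, swap → [13, 96, 18, 65, 95, 99, 51, 27, 49, 85, 74, 88, 71, 34]
sift down from index 2:
  18 vs larger child 99 at index 5, swap → [13, 96, 99, 65, 95, 18, 51, 27, 49, 85, 74, 88, 71, 34]
  18 vs larger child 88 at index 11, swap → [13, 96, 99, 65, 95, 88, 51, 27, 49, 85, 74, 18, 71, 34]
sift down from index 1: already satisfies heap property
sift down from index 0:
  13 vs larger child 99 at index 2, swap → [99, 96, 13, 65, 95, 88, 51, 27, 49, 85, 74, 18, 71, 34]
  13 vs larger child 88 at index 5, swap → [99, 96, 88, 65, 95, 13, 51, 27, 49, 85, 74, 18, 71, 34]
  13 vs larger child 71 at index 12, swap → [99, 96, 88, 65, 95, 71, 51, 27, 49, 85, 74, 18, 13, 34]

[99, 96, 88, 65, 95, 71, 51, 27, 49, 85, 74, 18, 13, 34]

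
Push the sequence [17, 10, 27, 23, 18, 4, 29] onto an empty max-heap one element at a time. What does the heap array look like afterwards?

Insert 17:
  append 17 at index 0 → [17] (no swap needed)
Insert 10:
  append 10 at index 1 → [17, 10] (no swap needed)
Insert 27:
  append 27 at index 2 → [17, 10, 27]
  27 > parent 17 at index 0, swap → [27, 10, 17]
Insert 23:
  append 23 at index 3 → [27, 10, 17, 23]
  23 > parent 10 at index 1, swap → [27, 23, 17, 10]
Insert 18:
  append 18 at index 4 → [27, 23, 17, 10, 18] (no swap needed)
Insert 4:
  append 4 at index 5 → [27, 23, 17, 10, 18, 4] (no swap needed)
Insert 29:
  append 29 at index 6 → [27, 23, 17, 10, 18, 4, 29]
  29 > parent 17 at index 2, swap → [27, 23, 29, 10, 18, 4, 17]
  29 > parent 27 at index 0, swap → [29, 23, 27, 10, 18, 4, 17]

[29, 23, 27, 10, 18, 4, 17]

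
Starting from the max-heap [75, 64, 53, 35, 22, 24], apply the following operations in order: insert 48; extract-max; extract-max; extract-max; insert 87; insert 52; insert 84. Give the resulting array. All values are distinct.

[87, 48, 84, 22, 35, 24, 52]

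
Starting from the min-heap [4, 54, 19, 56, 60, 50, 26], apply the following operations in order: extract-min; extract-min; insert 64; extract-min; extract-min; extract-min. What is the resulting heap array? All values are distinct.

extract-min → returns 4:
  remove root 4; move last element 26 to root → [26, 54, 19, 56, 60, 50]
  26 vs smaller child 19 at index 2, swap → [19, 54, 26, 56, 60, 50]
extract-min → returns 19:
  remove root 19; move last element 50 to root → [50, 54, 26, 56, 60]
  50 vs smaller child 26 at index 2, swap → [26, 54, 50, 56, 60]
insert 64:
  append 64 at index 5 → [26, 54, 50, 56, 60, 64] (no swap needed)
extract-min → returns 26:
  remove root 26; move last element 64 to root → [64, 54, 50, 56, 60]
  64 vs smaller child 50 at index 2, swap → [50, 54, 64, 56, 60]
extract-min → returns 50:
  remove root 50; move last element 60 to root → [60, 54, 64, 56]
  60 vs smaller child 54 at index 1, swap → [54, 60, 64, 56]
  60 vs only child 56 at index 3, swap → [54, 56, 64, 60]
extract-min → returns 54:
  remove root 54; move last element 60 to root → [60, 56, 64]
  60 vs smaller child 56 at index 1, swap → [56, 60, 64]

[56, 60, 64]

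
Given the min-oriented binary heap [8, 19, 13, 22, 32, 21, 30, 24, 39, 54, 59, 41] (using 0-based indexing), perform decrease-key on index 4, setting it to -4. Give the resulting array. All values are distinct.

[-4, 8, 13, 22, 19, 21, 30, 24, 39, 54, 59, 41]

set index 4 from 32 to -4 → [8, 19, 13, 22, -4, 21, 30, 24, 39, 54, 59, 41]
-4 < parent 19 at index 1, swap → [8, -4, 13, 22, 19, 21, 30, 24, 39, 54, 59, 41]
-4 < parent 8 at index 0, swap → [-4, 8, 13, 22, 19, 21, 30, 24, 39, 54, 59, 41]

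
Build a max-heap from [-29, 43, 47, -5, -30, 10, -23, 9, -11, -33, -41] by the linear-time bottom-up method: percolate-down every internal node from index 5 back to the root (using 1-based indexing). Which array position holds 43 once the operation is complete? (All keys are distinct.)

2

sift down from index 5: already satisfies heap property
sift down from index 4:
  -5 vs larger child 9 at index 8, swap → [-29, 43, 47, 9, -30, 10, -23, -5, -11, -33, -41]
sift down from index 3: already satisfies heap property
sift down from index 2: already satisfies heap property
sift down from index 1:
  -29 vs larger child 47 at index 3, swap → [47, 43, -29, 9, -30, 10, -23, -5, -11, -33, -41]
  -29 vs larger child 10 at index 6, swap → [47, 43, 10, 9, -30, -29, -23, -5, -11, -33, -41]
resulting array: [47, 43, 10, 9, -30, -29, -23, -5, -11, -33, -41]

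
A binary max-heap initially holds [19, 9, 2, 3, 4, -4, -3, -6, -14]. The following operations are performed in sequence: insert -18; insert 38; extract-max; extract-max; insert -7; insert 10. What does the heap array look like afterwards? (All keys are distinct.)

insert -18:
  append -18 at index 9 → [19, 9, 2, 3, 4, -4, -3, -6, -14, -18] (no swap needed)
insert 38:
  append 38 at index 10 → [19, 9, 2, 3, 4, -4, -3, -6, -14, -18, 38]
  38 > parent 4 at index 4, swap → [19, 9, 2, 3, 38, -4, -3, -6, -14, -18, 4]
  38 > parent 9 at index 1, swap → [19, 38, 2, 3, 9, -4, -3, -6, -14, -18, 4]
  38 > parent 19 at index 0, swap → [38, 19, 2, 3, 9, -4, -3, -6, -14, -18, 4]
extract-max → returns 38:
  remove root 38; move last element 4 to root → [4, 19, 2, 3, 9, -4, -3, -6, -14, -18]
  4 vs larger child 19 at index 1, swap → [19, 4, 2, 3, 9, -4, -3, -6, -14, -18]
  4 vs larger child 9 at index 4, swap → [19, 9, 2, 3, 4, -4, -3, -6, -14, -18]
extract-max → returns 19:
  remove root 19; move last element -18 to root → [-18, 9, 2, 3, 4, -4, -3, -6, -14]
  -18 vs larger child 9 at index 1, swap → [9, -18, 2, 3, 4, -4, -3, -6, -14]
  -18 vs larger child 4 at index 4, swap → [9, 4, 2, 3, -18, -4, -3, -6, -14]
insert -7:
  append -7 at index 9 → [9, 4, 2, 3, -18, -4, -3, -6, -14, -7]
  -7 > parent -18 at index 4, swap → [9, 4, 2, 3, -7, -4, -3, -6, -14, -18]
insert 10:
  append 10 at index 10 → [9, 4, 2, 3, -7, -4, -3, -6, -14, -18, 10]
  10 > parent -7 at index 4, swap → [9, 4, 2, 3, 10, -4, -3, -6, -14, -18, -7]
  10 > parent 4 at index 1, swap → [9, 10, 2, 3, 4, -4, -3, -6, -14, -18, -7]
  10 > parent 9 at index 0, swap → [10, 9, 2, 3, 4, -4, -3, -6, -14, -18, -7]

[10, 9, 2, 3, 4, -4, -3, -6, -14, -18, -7]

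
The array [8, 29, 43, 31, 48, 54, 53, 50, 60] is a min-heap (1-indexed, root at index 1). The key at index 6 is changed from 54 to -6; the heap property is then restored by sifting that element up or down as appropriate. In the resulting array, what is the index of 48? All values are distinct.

set index 6 from 54 to -6 → [8, 29, 43, 31, 48, -6, 53, 50, 60]
-6 < parent 43 at index 3, swap → [8, 29, -6, 31, 48, 43, 53, 50, 60]
-6 < parent 8 at index 1, swap → [-6, 29, 8, 31, 48, 43, 53, 50, 60]
resulting array: [-6, 29, 8, 31, 48, 43, 53, 50, 60]

5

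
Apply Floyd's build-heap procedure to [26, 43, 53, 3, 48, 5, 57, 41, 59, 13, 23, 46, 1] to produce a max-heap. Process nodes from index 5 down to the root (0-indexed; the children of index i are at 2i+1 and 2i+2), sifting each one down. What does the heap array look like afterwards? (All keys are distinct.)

sift down from index 5:
  5 vs larger child 46 at index 11, swap → [26, 43, 53, 3, 48, 46, 57, 41, 59, 13, 23, 5, 1]
sift down from index 4: already satisfies heap property
sift down from index 3:
  3 vs larger child 59 at index 8, swap → [26, 43, 53, 59, 48, 46, 57, 41, 3, 13, 23, 5, 1]
sift down from index 2:
  53 vs larger child 57 at index 6, swap → [26, 43, 57, 59, 48, 46, 53, 41, 3, 13, 23, 5, 1]
sift down from index 1:
  43 vs larger child 59 at index 3, swap → [26, 59, 57, 43, 48, 46, 53, 41, 3, 13, 23, 5, 1]
sift down from index 0:
  26 vs larger child 59 at index 1, swap → [59, 26, 57, 43, 48, 46, 53, 41, 3, 13, 23, 5, 1]
  26 vs larger child 48 at index 4, swap → [59, 48, 57, 43, 26, 46, 53, 41, 3, 13, 23, 5, 1]

[59, 48, 57, 43, 26, 46, 53, 41, 3, 13, 23, 5, 1]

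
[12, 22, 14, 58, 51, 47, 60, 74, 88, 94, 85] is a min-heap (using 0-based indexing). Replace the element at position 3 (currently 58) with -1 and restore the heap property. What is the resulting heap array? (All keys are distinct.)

[-1, 12, 14, 22, 51, 47, 60, 74, 88, 94, 85]

set index 3 from 58 to -1 → [12, 22, 14, -1, 51, 47, 60, 74, 88, 94, 85]
-1 < parent 22 at index 1, swap → [12, -1, 14, 22, 51, 47, 60, 74, 88, 94, 85]
-1 < parent 12 at index 0, swap → [-1, 12, 14, 22, 51, 47, 60, 74, 88, 94, 85]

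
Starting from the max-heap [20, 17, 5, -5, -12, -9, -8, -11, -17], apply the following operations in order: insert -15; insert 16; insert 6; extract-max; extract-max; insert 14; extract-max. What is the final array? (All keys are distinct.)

insert -15:
  append -15 at index 9 → [20, 17, 5, -5, -12, -9, -8, -11, -17, -15] (no swap needed)
insert 16:
  append 16 at index 10 → [20, 17, 5, -5, -12, -9, -8, -11, -17, -15, 16]
  16 > parent -12 at index 4, swap → [20, 17, 5, -5, 16, -9, -8, -11, -17, -15, -12]
insert 6:
  append 6 at index 11 → [20, 17, 5, -5, 16, -9, -8, -11, -17, -15, -12, 6]
  6 > parent -9 at index 5, swap → [20, 17, 5, -5, 16, 6, -8, -11, -17, -15, -12, -9]
  6 > parent 5 at index 2, swap → [20, 17, 6, -5, 16, 5, -8, -11, -17, -15, -12, -9]
extract-max → returns 20:
  remove root 20; move last element -9 to root → [-9, 17, 6, -5, 16, 5, -8, -11, -17, -15, -12]
  -9 vs larger child 17 at index 1, swap → [17, -9, 6, -5, 16, 5, -8, -11, -17, -15, -12]
  -9 vs larger child 16 at index 4, swap → [17, 16, 6, -5, -9, 5, -8, -11, -17, -15, -12]
extract-max → returns 17:
  remove root 17; move last element -12 to root → [-12, 16, 6, -5, -9, 5, -8, -11, -17, -15]
  -12 vs larger child 16 at index 1, swap → [16, -12, 6, -5, -9, 5, -8, -11, -17, -15]
  -12 vs larger child -5 at index 3, swap → [16, -5, 6, -12, -9, 5, -8, -11, -17, -15]
  -12 vs larger child -11 at index 7, swap → [16, -5, 6, -11, -9, 5, -8, -12, -17, -15]
insert 14:
  append 14 at index 10 → [16, -5, 6, -11, -9, 5, -8, -12, -17, -15, 14]
  14 > parent -9 at index 4, swap → [16, -5, 6, -11, 14, 5, -8, -12, -17, -15, -9]
  14 > parent -5 at index 1, swap → [16, 14, 6, -11, -5, 5, -8, -12, -17, -15, -9]
extract-max → returns 16:
  remove root 16; move last element -9 to root → [-9, 14, 6, -11, -5, 5, -8, -12, -17, -15]
  -9 vs larger child 14 at index 1, swap → [14, -9, 6, -11, -5, 5, -8, -12, -17, -15]
  -9 vs larger child -5 at index 4, swap → [14, -5, 6, -11, -9, 5, -8, -12, -17, -15]

[14, -5, 6, -11, -9, 5, -8, -12, -17, -15]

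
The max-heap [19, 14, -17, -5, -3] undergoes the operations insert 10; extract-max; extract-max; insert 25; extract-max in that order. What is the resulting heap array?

[10, -3, -17, -5]

insert 10:
  append 10 at index 5 → [19, 14, -17, -5, -3, 10]
  10 > parent -17 at index 2, swap → [19, 14, 10, -5, -3, -17]
extract-max → returns 19:
  remove root 19; move last element -17 to root → [-17, 14, 10, -5, -3]
  -17 vs larger child 14 at index 1, swap → [14, -17, 10, -5, -3]
  -17 vs larger child -3 at index 4, swap → [14, -3, 10, -5, -17]
extract-max → returns 14:
  remove root 14; move last element -17 to root → [-17, -3, 10, -5]
  -17 vs larger child 10 at index 2, swap → [10, -3, -17, -5]
insert 25:
  append 25 at index 4 → [10, -3, -17, -5, 25]
  25 > parent -3 at index 1, swap → [10, 25, -17, -5, -3]
  25 > parent 10 at index 0, swap → [25, 10, -17, -5, -3]
extract-max → returns 25:
  remove root 25; move last element -3 to root → [-3, 10, -17, -5]
  -3 vs larger child 10 at index 1, swap → [10, -3, -17, -5]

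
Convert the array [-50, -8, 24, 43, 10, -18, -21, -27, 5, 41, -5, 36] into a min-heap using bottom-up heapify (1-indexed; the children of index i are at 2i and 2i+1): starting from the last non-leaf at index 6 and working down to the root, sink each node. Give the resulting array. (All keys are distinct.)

[-50, -27, -21, -8, -5, -18, 24, 43, 5, 41, 10, 36]

sift down from index 6: already satisfies heap property
sift down from index 5:
  10 vs smaller child -5 at index 11, swap → [-50, -8, 24, 43, -5, -18, -21, -27, 5, 41, 10, 36]
sift down from index 4:
  43 vs smaller child -27 at index 8, swap → [-50, -8, 24, -27, -5, -18, -21, 43, 5, 41, 10, 36]
sift down from index 3:
  24 vs smaller child -21 at index 7, swap → [-50, -8, -21, -27, -5, -18, 24, 43, 5, 41, 10, 36]
sift down from index 2:
  -8 vs smaller child -27 at index 4, swap → [-50, -27, -21, -8, -5, -18, 24, 43, 5, 41, 10, 36]
sift down from index 1: already satisfies heap property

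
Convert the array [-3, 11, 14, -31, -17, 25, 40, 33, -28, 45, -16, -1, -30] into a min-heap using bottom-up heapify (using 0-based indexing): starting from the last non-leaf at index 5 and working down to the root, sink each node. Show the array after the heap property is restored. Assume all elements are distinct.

[-31, -28, -30, -3, -17, -1, 40, 33, 11, 45, -16, 14, 25]

sift down from index 5:
  25 vs smaller child -30 at index 12, swap → [-3, 11, 14, -31, -17, -30, 40, 33, -28, 45, -16, -1, 25]
sift down from index 4: already satisfies heap property
sift down from index 3: already satisfies heap property
sift down from index 2:
  14 vs smaller child -30 at index 5, swap → [-3, 11, -30, -31, -17, 14, 40, 33, -28, 45, -16, -1, 25]
  14 vs smaller child -1 at index 11, swap → [-3, 11, -30, -31, -17, -1, 40, 33, -28, 45, -16, 14, 25]
sift down from index 1:
  11 vs smaller child -31 at index 3, swap → [-3, -31, -30, 11, -17, -1, 40, 33, -28, 45, -16, 14, 25]
  11 vs smaller child -28 at index 8, swap → [-3, -31, -30, -28, -17, -1, 40, 33, 11, 45, -16, 14, 25]
sift down from index 0:
  -3 vs smaller child -31 at index 1, swap → [-31, -3, -30, -28, -17, -1, 40, 33, 11, 45, -16, 14, 25]
  -3 vs smaller child -28 at index 3, swap → [-31, -28, -30, -3, -17, -1, 40, 33, 11, 45, -16, 14, 25]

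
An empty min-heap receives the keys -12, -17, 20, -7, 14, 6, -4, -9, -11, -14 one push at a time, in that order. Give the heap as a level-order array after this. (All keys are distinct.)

Insert -12:
  append -12 at index 0 → [-12] (no swap needed)
Insert -17:
  append -17 at index 1 → [-12, -17]
  -17 < parent -12 at index 0, swap → [-17, -12]
Insert 20:
  append 20 at index 2 → [-17, -12, 20] (no swap needed)
Insert -7:
  append -7 at index 3 → [-17, -12, 20, -7] (no swap needed)
Insert 14:
  append 14 at index 4 → [-17, -12, 20, -7, 14] (no swap needed)
Insert 6:
  append 6 at index 5 → [-17, -12, 20, -7, 14, 6]
  6 < parent 20 at index 2, swap → [-17, -12, 6, -7, 14, 20]
Insert -4:
  append -4 at index 6 → [-17, -12, 6, -7, 14, 20, -4]
  -4 < parent 6 at index 2, swap → [-17, -12, -4, -7, 14, 20, 6]
Insert -9:
  append -9 at index 7 → [-17, -12, -4, -7, 14, 20, 6, -9]
  -9 < parent -7 at index 3, swap → [-17, -12, -4, -9, 14, 20, 6, -7]
Insert -11:
  append -11 at index 8 → [-17, -12, -4, -9, 14, 20, 6, -7, -11]
  -11 < parent -9 at index 3, swap → [-17, -12, -4, -11, 14, 20, 6, -7, -9]
Insert -14:
  append -14 at index 9 → [-17, -12, -4, -11, 14, 20, 6, -7, -9, -14]
  -14 < parent 14 at index 4, swap → [-17, -12, -4, -11, -14, 20, 6, -7, -9, 14]
  -14 < parent -12 at index 1, swap → [-17, -14, -4, -11, -12, 20, 6, -7, -9, 14]

[-17, -14, -4, -11, -12, 20, 6, -7, -9, 14]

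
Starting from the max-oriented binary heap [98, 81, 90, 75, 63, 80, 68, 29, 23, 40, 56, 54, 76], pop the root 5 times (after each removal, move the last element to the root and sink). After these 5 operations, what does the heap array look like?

[75, 63, 68, 54, 23, 56, 40, 29]

extract-max #1 returns 98:
  remove root 98; move last element 76 to root → [76, 81, 90, 75, 63, 80, 68, 29, 23, 40, 56, 54]
  76 vs larger child 90 at index 2, swap → [90, 81, 76, 75, 63, 80, 68, 29, 23, 40, 56, 54]
  76 vs larger child 80 at index 5, swap → [90, 81, 80, 75, 63, 76, 68, 29, 23, 40, 56, 54]
extract-max #2 returns 90:
  remove root 90; move last element 54 to root → [54, 81, 80, 75, 63, 76, 68, 29, 23, 40, 56]
  54 vs larger child 81 at index 1, swap → [81, 54, 80, 75, 63, 76, 68, 29, 23, 40, 56]
  54 vs larger child 75 at index 3, swap → [81, 75, 80, 54, 63, 76, 68, 29, 23, 40, 56]
extract-max #3 returns 81:
  remove root 81; move last element 56 to root → [56, 75, 80, 54, 63, 76, 68, 29, 23, 40]
  56 vs larger child 80 at index 2, swap → [80, 75, 56, 54, 63, 76, 68, 29, 23, 40]
  56 vs larger child 76 at index 5, swap → [80, 75, 76, 54, 63, 56, 68, 29, 23, 40]
extract-max #4 returns 80:
  remove root 80; move last element 40 to root → [40, 75, 76, 54, 63, 56, 68, 29, 23]
  40 vs larger child 76 at index 2, swap → [76, 75, 40, 54, 63, 56, 68, 29, 23]
  40 vs larger child 68 at index 6, swap → [76, 75, 68, 54, 63, 56, 40, 29, 23]
extract-max #5 returns 76:
  remove root 76; move last element 23 to root → [23, 75, 68, 54, 63, 56, 40, 29]
  23 vs larger child 75 at index 1, swap → [75, 23, 68, 54, 63, 56, 40, 29]
  23 vs larger child 63 at index 4, swap → [75, 63, 68, 54, 23, 56, 40, 29]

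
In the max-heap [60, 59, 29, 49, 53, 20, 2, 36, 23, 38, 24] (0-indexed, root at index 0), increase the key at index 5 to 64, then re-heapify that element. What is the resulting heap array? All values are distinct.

[64, 59, 60, 49, 53, 29, 2, 36, 23, 38, 24]

set index 5 from 20 to 64 → [60, 59, 29, 49, 53, 64, 2, 36, 23, 38, 24]
64 > parent 29 at index 2, swap → [60, 59, 64, 49, 53, 29, 2, 36, 23, 38, 24]
64 > parent 60 at index 0, swap → [64, 59, 60, 49, 53, 29, 2, 36, 23, 38, 24]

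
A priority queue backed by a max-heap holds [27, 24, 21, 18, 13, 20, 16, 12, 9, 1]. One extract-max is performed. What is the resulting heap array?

[24, 18, 21, 12, 13, 20, 16, 1, 9]

remove root 27; move last element 1 to root → [1, 24, 21, 18, 13, 20, 16, 12, 9]
1 vs larger child 24 at index 1, swap → [24, 1, 21, 18, 13, 20, 16, 12, 9]
1 vs larger child 18 at index 3, swap → [24, 18, 21, 1, 13, 20, 16, 12, 9]
1 vs larger child 12 at index 7, swap → [24, 18, 21, 12, 13, 20, 16, 1, 9]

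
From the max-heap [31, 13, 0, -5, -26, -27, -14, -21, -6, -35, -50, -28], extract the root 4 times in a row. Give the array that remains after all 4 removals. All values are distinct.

[-6, -21, -14, -28, -26, -27, -50, -35]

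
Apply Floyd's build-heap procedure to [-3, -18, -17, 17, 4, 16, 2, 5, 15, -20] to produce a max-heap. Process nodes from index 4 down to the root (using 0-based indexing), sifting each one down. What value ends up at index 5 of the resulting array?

-17

sift down from index 4: already satisfies heap property
sift down from index 3: already satisfies heap property
sift down from index 2:
  -17 vs larger child 16 at index 5, swap → [-3, -18, 16, 17, 4, -17, 2, 5, 15, -20]
sift down from index 1:
  -18 vs larger child 17 at index 3, swap → [-3, 17, 16, -18, 4, -17, 2, 5, 15, -20]
  -18 vs larger child 15 at index 8, swap → [-3, 17, 16, 15, 4, -17, 2, 5, -18, -20]
sift down from index 0:
  -3 vs larger child 17 at index 1, swap → [17, -3, 16, 15, 4, -17, 2, 5, -18, -20]
  -3 vs larger child 15 at index 3, swap → [17, 15, 16, -3, 4, -17, 2, 5, -18, -20]
  -3 vs larger child 5 at index 7, swap → [17, 15, 16, 5, 4, -17, 2, -3, -18, -20]
resulting array: [17, 15, 16, 5, 4, -17, 2, -3, -18, -20]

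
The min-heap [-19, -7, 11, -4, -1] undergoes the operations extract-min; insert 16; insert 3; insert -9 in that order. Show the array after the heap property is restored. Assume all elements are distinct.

extract-min → returns -19:
  remove root -19; move last element -1 to root → [-1, -7, 11, -4]
  -1 vs smaller child -7 at index 1, swap → [-7, -1, 11, -4]
  -1 vs only child -4 at index 3, swap → [-7, -4, 11, -1]
insert 16:
  append 16 at index 4 → [-7, -4, 11, -1, 16] (no swap needed)
insert 3:
  append 3 at index 5 → [-7, -4, 11, -1, 16, 3]
  3 < parent 11 at index 2, swap → [-7, -4, 3, -1, 16, 11]
insert -9:
  append -9 at index 6 → [-7, -4, 3, -1, 16, 11, -9]
  -9 < parent 3 at index 2, swap → [-7, -4, -9, -1, 16, 11, 3]
  -9 < parent -7 at index 0, swap → [-9, -4, -7, -1, 16, 11, 3]

[-9, -4, -7, -1, 16, 11, 3]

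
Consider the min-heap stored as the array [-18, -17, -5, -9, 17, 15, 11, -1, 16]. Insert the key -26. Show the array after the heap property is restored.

[-26, -18, -5, -9, -17, 15, 11, -1, 16, 17]

append -26 at index 9 → [-18, -17, -5, -9, 17, 15, 11, -1, 16, -26]
-26 < parent 17 at index 4, swap → [-18, -17, -5, -9, -26, 15, 11, -1, 16, 17]
-26 < parent -17 at index 1, swap → [-18, -26, -5, -9, -17, 15, 11, -1, 16, 17]
-26 < parent -18 at index 0, swap → [-26, -18, -5, -9, -17, 15, 11, -1, 16, 17]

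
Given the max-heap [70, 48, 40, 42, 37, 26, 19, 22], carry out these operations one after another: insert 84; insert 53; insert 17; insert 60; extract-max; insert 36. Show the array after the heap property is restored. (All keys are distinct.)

insert 84:
  append 84 at index 8 → [70, 48, 40, 42, 37, 26, 19, 22, 84]
  84 > parent 42 at index 3, swap → [70, 48, 40, 84, 37, 26, 19, 22, 42]
  84 > parent 48 at index 1, swap → [70, 84, 40, 48, 37, 26, 19, 22, 42]
  84 > parent 70 at index 0, swap → [84, 70, 40, 48, 37, 26, 19, 22, 42]
insert 53:
  append 53 at index 9 → [84, 70, 40, 48, 37, 26, 19, 22, 42, 53]
  53 > parent 37 at index 4, swap → [84, 70, 40, 48, 53, 26, 19, 22, 42, 37]
insert 17:
  append 17 at index 10 → [84, 70, 40, 48, 53, 26, 19, 22, 42, 37, 17] (no swap needed)
insert 60:
  append 60 at index 11 → [84, 70, 40, 48, 53, 26, 19, 22, 42, 37, 17, 60]
  60 > parent 26 at index 5, swap → [84, 70, 40, 48, 53, 60, 19, 22, 42, 37, 17, 26]
  60 > parent 40 at index 2, swap → [84, 70, 60, 48, 53, 40, 19, 22, 42, 37, 17, 26]
extract-max → returns 84:
  remove root 84; move last element 26 to root → [26, 70, 60, 48, 53, 40, 19, 22, 42, 37, 17]
  26 vs larger child 70 at index 1, swap → [70, 26, 60, 48, 53, 40, 19, 22, 42, 37, 17]
  26 vs larger child 53 at index 4, swap → [70, 53, 60, 48, 26, 40, 19, 22, 42, 37, 17]
  26 vs larger child 37 at index 9, swap → [70, 53, 60, 48, 37, 40, 19, 22, 42, 26, 17]
insert 36:
  append 36 at index 11 → [70, 53, 60, 48, 37, 40, 19, 22, 42, 26, 17, 36] (no swap needed)

[70, 53, 60, 48, 37, 40, 19, 22, 42, 26, 17, 36]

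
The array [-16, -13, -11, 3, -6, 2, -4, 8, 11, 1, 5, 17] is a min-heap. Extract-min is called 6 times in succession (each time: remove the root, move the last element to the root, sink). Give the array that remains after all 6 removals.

[2, 3, 5, 8, 17, 11]

extract-min #1 returns -16:
  remove root -16; move last element 17 to root → [17, -13, -11, 3, -6, 2, -4, 8, 11, 1, 5]
  17 vs smaller child -13 at index 1, swap → [-13, 17, -11, 3, -6, 2, -4, 8, 11, 1, 5]
  17 vs smaller child -6 at index 4, swap → [-13, -6, -11, 3, 17, 2, -4, 8, 11, 1, 5]
  17 vs smaller child 1 at index 9, swap → [-13, -6, -11, 3, 1, 2, -4, 8, 11, 17, 5]
extract-min #2 returns -13:
  remove root -13; move last element 5 to root → [5, -6, -11, 3, 1, 2, -4, 8, 11, 17]
  5 vs smaller child -11 at index 2, swap → [-11, -6, 5, 3, 1, 2, -4, 8, 11, 17]
  5 vs smaller child -4 at index 6, swap → [-11, -6, -4, 3, 1, 2, 5, 8, 11, 17]
extract-min #3 returns -11:
  remove root -11; move last element 17 to root → [17, -6, -4, 3, 1, 2, 5, 8, 11]
  17 vs smaller child -6 at index 1, swap → [-6, 17, -4, 3, 1, 2, 5, 8, 11]
  17 vs smaller child 1 at index 4, swap → [-6, 1, -4, 3, 17, 2, 5, 8, 11]
extract-min #4 returns -6:
  remove root -6; move last element 11 to root → [11, 1, -4, 3, 17, 2, 5, 8]
  11 vs smaller child -4 at index 2, swap → [-4, 1, 11, 3, 17, 2, 5, 8]
  11 vs smaller child 2 at index 5, swap → [-4, 1, 2, 3, 17, 11, 5, 8]
extract-min #5 returns -4:
  remove root -4; move last element 8 to root → [8, 1, 2, 3, 17, 11, 5]
  8 vs smaller child 1 at index 1, swap → [1, 8, 2, 3, 17, 11, 5]
  8 vs smaller child 3 at index 3, swap → [1, 3, 2, 8, 17, 11, 5]
extract-min #6 returns 1:
  remove root 1; move last element 5 to root → [5, 3, 2, 8, 17, 11]
  5 vs smaller child 2 at index 2, swap → [2, 3, 5, 8, 17, 11]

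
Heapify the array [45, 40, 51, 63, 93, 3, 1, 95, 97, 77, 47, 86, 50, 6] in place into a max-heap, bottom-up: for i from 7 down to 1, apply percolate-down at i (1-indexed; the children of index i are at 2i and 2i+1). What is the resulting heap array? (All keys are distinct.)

sift down from index 7:
  1 vs only child 6 at index 14, swap → [45, 40, 51, 63, 93, 3, 6, 95, 97, 77, 47, 86, 50, 1]
sift down from index 6:
  3 vs larger child 86 at index 12, swap → [45, 40, 51, 63, 93, 86, 6, 95, 97, 77, 47, 3, 50, 1]
sift down from index 5: already satisfies heap property
sift down from index 4:
  63 vs larger child 97 at index 9, swap → [45, 40, 51, 97, 93, 86, 6, 95, 63, 77, 47, 3, 50, 1]
sift down from index 3:
  51 vs larger child 86 at index 6, swap → [45, 40, 86, 97, 93, 51, 6, 95, 63, 77, 47, 3, 50, 1]
sift down from index 2:
  40 vs larger child 97 at index 4, swap → [45, 97, 86, 40, 93, 51, 6, 95, 63, 77, 47, 3, 50, 1]
  40 vs larger child 95 at index 8, swap → [45, 97, 86, 95, 93, 51, 6, 40, 63, 77, 47, 3, 50, 1]
sift down from index 1:
  45 vs larger child 97 at index 2, swap → [97, 45, 86, 95, 93, 51, 6, 40, 63, 77, 47, 3, 50, 1]
  45 vs larger child 95 at index 4, swap → [97, 95, 86, 45, 93, 51, 6, 40, 63, 77, 47, 3, 50, 1]
  45 vs larger child 63 at index 9, swap → [97, 95, 86, 63, 93, 51, 6, 40, 45, 77, 47, 3, 50, 1]

[97, 95, 86, 63, 93, 51, 6, 40, 45, 77, 47, 3, 50, 1]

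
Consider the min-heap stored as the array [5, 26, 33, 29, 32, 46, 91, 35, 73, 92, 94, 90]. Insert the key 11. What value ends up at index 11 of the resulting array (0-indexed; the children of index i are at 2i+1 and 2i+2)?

90

append 11 at index 12 → [5, 26, 33, 29, 32, 46, 91, 35, 73, 92, 94, 90, 11]
11 < parent 46 at index 5, swap → [5, 26, 33, 29, 32, 11, 91, 35, 73, 92, 94, 90, 46]
11 < parent 33 at index 2, swap → [5, 26, 11, 29, 32, 33, 91, 35, 73, 92, 94, 90, 46]
resulting array: [5, 26, 11, 29, 32, 33, 91, 35, 73, 92, 94, 90, 46]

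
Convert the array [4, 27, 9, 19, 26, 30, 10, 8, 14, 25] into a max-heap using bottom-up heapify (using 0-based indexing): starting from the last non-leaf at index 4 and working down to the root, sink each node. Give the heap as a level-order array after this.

sift down from index 4: already satisfies heap property
sift down from index 3: already satisfies heap property
sift down from index 2:
  9 vs larger child 30 at index 5, swap → [4, 27, 30, 19, 26, 9, 10, 8, 14, 25]
sift down from index 1: already satisfies heap property
sift down from index 0:
  4 vs larger child 30 at index 2, swap → [30, 27, 4, 19, 26, 9, 10, 8, 14, 25]
  4 vs larger child 10 at index 6, swap → [30, 27, 10, 19, 26, 9, 4, 8, 14, 25]

[30, 27, 10, 19, 26, 9, 4, 8, 14, 25]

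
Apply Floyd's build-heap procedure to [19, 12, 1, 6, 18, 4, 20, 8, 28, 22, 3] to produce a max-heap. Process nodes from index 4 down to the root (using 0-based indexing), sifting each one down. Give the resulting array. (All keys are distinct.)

sift down from index 4:
  18 vs larger child 22 at index 9, swap → [19, 12, 1, 6, 22, 4, 20, 8, 28, 18, 3]
sift down from index 3:
  6 vs larger child 28 at index 8, swap → [19, 12, 1, 28, 22, 4, 20, 8, 6, 18, 3]
sift down from index 2:
  1 vs larger child 20 at index 6, swap → [19, 12, 20, 28, 22, 4, 1, 8, 6, 18, 3]
sift down from index 1:
  12 vs larger child 28 at index 3, swap → [19, 28, 20, 12, 22, 4, 1, 8, 6, 18, 3]
sift down from index 0:
  19 vs larger child 28 at index 1, swap → [28, 19, 20, 12, 22, 4, 1, 8, 6, 18, 3]
  19 vs larger child 22 at index 4, swap → [28, 22, 20, 12, 19, 4, 1, 8, 6, 18, 3]

[28, 22, 20, 12, 19, 4, 1, 8, 6, 18, 3]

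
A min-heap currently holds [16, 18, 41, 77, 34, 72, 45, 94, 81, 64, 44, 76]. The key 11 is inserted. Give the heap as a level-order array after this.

append 11 at index 12 → [16, 18, 41, 77, 34, 72, 45, 94, 81, 64, 44, 76, 11]
11 < parent 72 at index 5, swap → [16, 18, 41, 77, 34, 11, 45, 94, 81, 64, 44, 76, 72]
11 < parent 41 at index 2, swap → [16, 18, 11, 77, 34, 41, 45, 94, 81, 64, 44, 76, 72]
11 < parent 16 at index 0, swap → [11, 18, 16, 77, 34, 41, 45, 94, 81, 64, 44, 76, 72]

[11, 18, 16, 77, 34, 41, 45, 94, 81, 64, 44, 76, 72]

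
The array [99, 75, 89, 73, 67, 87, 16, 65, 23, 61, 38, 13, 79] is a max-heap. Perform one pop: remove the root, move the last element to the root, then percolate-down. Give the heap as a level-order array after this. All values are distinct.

remove root 99; move last element 79 to root → [79, 75, 89, 73, 67, 87, 16, 65, 23, 61, 38, 13]
79 vs larger child 89 at index 2, swap → [89, 75, 79, 73, 67, 87, 16, 65, 23, 61, 38, 13]
79 vs larger child 87 at index 5, swap → [89, 75, 87, 73, 67, 79, 16, 65, 23, 61, 38, 13]

[89, 75, 87, 73, 67, 79, 16, 65, 23, 61, 38, 13]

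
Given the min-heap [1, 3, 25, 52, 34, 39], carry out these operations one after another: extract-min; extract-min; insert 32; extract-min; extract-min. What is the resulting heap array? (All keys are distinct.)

[34, 52, 39]

extract-min → returns 1:
  remove root 1; move last element 39 to root → [39, 3, 25, 52, 34]
  39 vs smaller child 3 at index 1, swap → [3, 39, 25, 52, 34]
  39 vs smaller child 34 at index 4, swap → [3, 34, 25, 52, 39]
extract-min → returns 3:
  remove root 3; move last element 39 to root → [39, 34, 25, 52]
  39 vs smaller child 25 at index 2, swap → [25, 34, 39, 52]
insert 32:
  append 32 at index 4 → [25, 34, 39, 52, 32]
  32 < parent 34 at index 1, swap → [25, 32, 39, 52, 34]
extract-min → returns 25:
  remove root 25; move last element 34 to root → [34, 32, 39, 52]
  34 vs smaller child 32 at index 1, swap → [32, 34, 39, 52]
extract-min → returns 32:
  remove root 32; move last element 52 to root → [52, 34, 39]
  52 vs smaller child 34 at index 1, swap → [34, 52, 39]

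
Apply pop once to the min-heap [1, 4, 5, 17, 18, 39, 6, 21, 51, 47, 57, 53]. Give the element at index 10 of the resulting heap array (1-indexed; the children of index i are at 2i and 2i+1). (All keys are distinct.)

47

remove root 1; move last element 53 to root → [53, 4, 5, 17, 18, 39, 6, 21, 51, 47, 57]
53 vs smaller child 4 at index 2, swap → [4, 53, 5, 17, 18, 39, 6, 21, 51, 47, 57]
53 vs smaller child 17 at index 4, swap → [4, 17, 5, 53, 18, 39, 6, 21, 51, 47, 57]
53 vs smaller child 21 at index 8, swap → [4, 17, 5, 21, 18, 39, 6, 53, 51, 47, 57]
resulting array: [4, 17, 5, 21, 18, 39, 6, 53, 51, 47, 57]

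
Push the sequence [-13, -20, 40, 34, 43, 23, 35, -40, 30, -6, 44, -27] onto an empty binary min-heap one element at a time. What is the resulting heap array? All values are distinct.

[-40, -20, -27, -13, -6, 23, 35, 34, 30, 43, 44, 40]

Insert -13:
  append -13 at index 0 → [-13] (no swap needed)
Insert -20:
  append -20 at index 1 → [-13, -20]
  -20 < parent -13 at index 0, swap → [-20, -13]
Insert 40:
  append 40 at index 2 → [-20, -13, 40] (no swap needed)
Insert 34:
  append 34 at index 3 → [-20, -13, 40, 34] (no swap needed)
Insert 43:
  append 43 at index 4 → [-20, -13, 40, 34, 43] (no swap needed)
Insert 23:
  append 23 at index 5 → [-20, -13, 40, 34, 43, 23]
  23 < parent 40 at index 2, swap → [-20, -13, 23, 34, 43, 40]
Insert 35:
  append 35 at index 6 → [-20, -13, 23, 34, 43, 40, 35] (no swap needed)
Insert -40:
  append -40 at index 7 → [-20, -13, 23, 34, 43, 40, 35, -40]
  -40 < parent 34 at index 3, swap → [-20, -13, 23, -40, 43, 40, 35, 34]
  -40 < parent -13 at index 1, swap → [-20, -40, 23, -13, 43, 40, 35, 34]
  -40 < parent -20 at index 0, swap → [-40, -20, 23, -13, 43, 40, 35, 34]
Insert 30:
  append 30 at index 8 → [-40, -20, 23, -13, 43, 40, 35, 34, 30] (no swap needed)
Insert -6:
  append -6 at index 9 → [-40, -20, 23, -13, 43, 40, 35, 34, 30, -6]
  -6 < parent 43 at index 4, swap → [-40, -20, 23, -13, -6, 40, 35, 34, 30, 43]
Insert 44:
  append 44 at index 10 → [-40, -20, 23, -13, -6, 40, 35, 34, 30, 43, 44] (no swap needed)
Insert -27:
  append -27 at index 11 → [-40, -20, 23, -13, -6, 40, 35, 34, 30, 43, 44, -27]
  -27 < parent 40 at index 5, swap → [-40, -20, 23, -13, -6, -27, 35, 34, 30, 43, 44, 40]
  -27 < parent 23 at index 2, swap → [-40, -20, -27, -13, -6, 23, 35, 34, 30, 43, 44, 40]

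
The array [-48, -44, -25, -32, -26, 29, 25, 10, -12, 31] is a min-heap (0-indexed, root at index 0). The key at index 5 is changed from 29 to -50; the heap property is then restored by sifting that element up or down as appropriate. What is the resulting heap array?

[-50, -44, -48, -32, -26, -25, 25, 10, -12, 31]

set index 5 from 29 to -50 → [-48, -44, -25, -32, -26, -50, 25, 10, -12, 31]
-50 < parent -25 at index 2, swap → [-48, -44, -50, -32, -26, -25, 25, 10, -12, 31]
-50 < parent -48 at index 0, swap → [-50, -44, -48, -32, -26, -25, 25, 10, -12, 31]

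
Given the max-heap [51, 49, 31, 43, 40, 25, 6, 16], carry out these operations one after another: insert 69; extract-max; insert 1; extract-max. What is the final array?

[49, 43, 31, 16, 40, 25, 6, 1]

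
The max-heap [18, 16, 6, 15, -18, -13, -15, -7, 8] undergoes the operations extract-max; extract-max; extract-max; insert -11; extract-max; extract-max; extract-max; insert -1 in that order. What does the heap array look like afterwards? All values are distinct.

[-1, -11, -18, -15, -13]

extract-max → returns 18:
  remove root 18; move last element 8 to root → [8, 16, 6, 15, -18, -13, -15, -7]
  8 vs larger child 16 at index 1, swap → [16, 8, 6, 15, -18, -13, -15, -7]
  8 vs larger child 15 at index 3, swap → [16, 15, 6, 8, -18, -13, -15, -7]
extract-max → returns 16:
  remove root 16; move last element -7 to root → [-7, 15, 6, 8, -18, -13, -15]
  -7 vs larger child 15 at index 1, swap → [15, -7, 6, 8, -18, -13, -15]
  -7 vs larger child 8 at index 3, swap → [15, 8, 6, -7, -18, -13, -15]
extract-max → returns 15:
  remove root 15; move last element -15 to root → [-15, 8, 6, -7, -18, -13]
  -15 vs larger child 8 at index 1, swap → [8, -15, 6, -7, -18, -13]
  -15 vs larger child -7 at index 3, swap → [8, -7, 6, -15, -18, -13]
insert -11:
  append -11 at index 6 → [8, -7, 6, -15, -18, -13, -11] (no swap needed)
extract-max → returns 8:
  remove root 8; move last element -11 to root → [-11, -7, 6, -15, -18, -13]
  -11 vs larger child 6 at index 2, swap → [6, -7, -11, -15, -18, -13]
extract-max → returns 6:
  remove root 6; move last element -13 to root → [-13, -7, -11, -15, -18]
  -13 vs larger child -7 at index 1, swap → [-7, -13, -11, -15, -18]
extract-max → returns -7:
  remove root -7; move last element -18 to root → [-18, -13, -11, -15]
  -18 vs larger child -11 at index 2, swap → [-11, -13, -18, -15]
insert -1:
  append -1 at index 4 → [-11, -13, -18, -15, -1]
  -1 > parent -13 at index 1, swap → [-11, -1, -18, -15, -13]
  -1 > parent -11 at index 0, swap → [-1, -11, -18, -15, -13]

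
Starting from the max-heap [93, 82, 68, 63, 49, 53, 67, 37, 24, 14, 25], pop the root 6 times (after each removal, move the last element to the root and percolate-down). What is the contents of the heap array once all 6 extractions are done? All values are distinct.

extract-max #1 returns 93:
  remove root 93; move last element 25 to root → [25, 82, 68, 63, 49, 53, 67, 37, 24, 14]
  25 vs larger child 82 at index 1, swap → [82, 25, 68, 63, 49, 53, 67, 37, 24, 14]
  25 vs larger child 63 at index 3, swap → [82, 63, 68, 25, 49, 53, 67, 37, 24, 14]
  25 vs larger child 37 at index 7, swap → [82, 63, 68, 37, 49, 53, 67, 25, 24, 14]
extract-max #2 returns 82:
  remove root 82; move last element 14 to root → [14, 63, 68, 37, 49, 53, 67, 25, 24]
  14 vs larger child 68 at index 2, swap → [68, 63, 14, 37, 49, 53, 67, 25, 24]
  14 vs larger child 67 at index 6, swap → [68, 63, 67, 37, 49, 53, 14, 25, 24]
extract-max #3 returns 68:
  remove root 68; move last element 24 to root → [24, 63, 67, 37, 49, 53, 14, 25]
  24 vs larger child 67 at index 2, swap → [67, 63, 24, 37, 49, 53, 14, 25]
  24 vs larger child 53 at index 5, swap → [67, 63, 53, 37, 49, 24, 14, 25]
extract-max #4 returns 67:
  remove root 67; move last element 25 to root → [25, 63, 53, 37, 49, 24, 14]
  25 vs larger child 63 at index 1, swap → [63, 25, 53, 37, 49, 24, 14]
  25 vs larger child 49 at index 4, swap → [63, 49, 53, 37, 25, 24, 14]
extract-max #5 returns 63:
  remove root 63; move last element 14 to root → [14, 49, 53, 37, 25, 24]
  14 vs larger child 53 at index 2, swap → [53, 49, 14, 37, 25, 24]
  14 vs only child 24 at index 5, swap → [53, 49, 24, 37, 25, 14]
extract-max #6 returns 53:
  remove root 53; move last element 14 to root → [14, 49, 24, 37, 25]
  14 vs larger child 49 at index 1, swap → [49, 14, 24, 37, 25]
  14 vs larger child 37 at index 3, swap → [49, 37, 24, 14, 25]

[49, 37, 24, 14, 25]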